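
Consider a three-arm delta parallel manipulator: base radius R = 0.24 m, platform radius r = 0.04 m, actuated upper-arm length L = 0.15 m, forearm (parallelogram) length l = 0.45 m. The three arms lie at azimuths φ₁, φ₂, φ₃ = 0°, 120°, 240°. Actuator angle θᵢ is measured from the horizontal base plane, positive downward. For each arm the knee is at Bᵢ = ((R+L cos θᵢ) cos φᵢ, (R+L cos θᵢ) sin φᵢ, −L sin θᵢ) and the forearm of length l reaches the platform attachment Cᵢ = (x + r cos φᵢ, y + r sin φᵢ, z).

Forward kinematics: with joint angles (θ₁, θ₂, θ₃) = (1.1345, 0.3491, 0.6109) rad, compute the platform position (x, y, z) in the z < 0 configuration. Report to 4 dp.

(-0.0951, 0.0293, -0.4064)

centre 1 = (0.2634·cos0.0°, 0.2634·sin0.0°, -0.1359) = (0.2634, 0.0000, -0.1359)
φ2=120.0°: virtual centre (-0.1705, 0.2953, -0.0513), radius l
arm 3 at φ=240.0°: (R−r)+L cos θ3 = 0.3229;  centre 3 = (-0.1614, -0.2796, -0.0860)
|centre ₂|²−|centre ₁|² = 0.0310;  |centre ₃|²−|centre ₁|² = 0.0238
[-0.8677 0.5905 0.1693]·P = 0.0310;  [-0.8496 -0.5592 0.0998]·P = 0.0238
det = 0.9870;  x = -0.0318+0.1556z,  y = 0.0058+-0.0580z
into |P−centre ₁|² = l²: 1.0276z² + 0.1793z + -0.0968 = 0;  Δ = 0.4302;  z = -0.4064 or 0.2319 → z<0 root = -0.4064
x = -0.0951, y = 0.0293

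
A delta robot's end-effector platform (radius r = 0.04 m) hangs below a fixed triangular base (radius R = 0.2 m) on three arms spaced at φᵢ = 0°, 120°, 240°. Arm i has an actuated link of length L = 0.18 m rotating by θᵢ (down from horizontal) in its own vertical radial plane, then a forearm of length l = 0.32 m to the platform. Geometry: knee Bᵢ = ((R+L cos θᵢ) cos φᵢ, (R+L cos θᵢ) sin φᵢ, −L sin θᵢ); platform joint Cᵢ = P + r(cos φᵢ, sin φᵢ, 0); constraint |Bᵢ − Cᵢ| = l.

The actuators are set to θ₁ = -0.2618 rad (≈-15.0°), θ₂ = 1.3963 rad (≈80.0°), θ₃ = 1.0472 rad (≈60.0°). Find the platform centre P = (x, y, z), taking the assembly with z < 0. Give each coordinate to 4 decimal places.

(0.1419, -0.0470, -0.2051)

φ1=0.0°: virtual centre (0.3339, 0.0000, 0.0466), radius l
centre 2 = (0.1913·cos120.0°, 0.1913·sin120.0°, -0.1773) = (-0.0956, 0.1656, -0.1773)
arm 3 at φ=240.0°: e+L cos θ3 = 0.2500;  centre 3 = (-0.1250, -0.2165, -0.1559)
eliminate P² terms by subtracting sphere 1 from 2 and 3
[-0.8590 0.3313 -0.4477]·P = -0.0456;  [-0.9177 -0.4330 -0.4049]·P = -0.0268
Cramer: x(z) = 0.0424-0.4852z;  y(z) = -0.0279+0.0933z
sphere 1 gives Az²+Bz+C=0 with A=1.2442, B=0.1845, C=-0.0145;  B²−4AC=0.1062;  roots -0.2051, 0.0568;  negative root z = -0.2051
x = 0.1419, y = -0.0470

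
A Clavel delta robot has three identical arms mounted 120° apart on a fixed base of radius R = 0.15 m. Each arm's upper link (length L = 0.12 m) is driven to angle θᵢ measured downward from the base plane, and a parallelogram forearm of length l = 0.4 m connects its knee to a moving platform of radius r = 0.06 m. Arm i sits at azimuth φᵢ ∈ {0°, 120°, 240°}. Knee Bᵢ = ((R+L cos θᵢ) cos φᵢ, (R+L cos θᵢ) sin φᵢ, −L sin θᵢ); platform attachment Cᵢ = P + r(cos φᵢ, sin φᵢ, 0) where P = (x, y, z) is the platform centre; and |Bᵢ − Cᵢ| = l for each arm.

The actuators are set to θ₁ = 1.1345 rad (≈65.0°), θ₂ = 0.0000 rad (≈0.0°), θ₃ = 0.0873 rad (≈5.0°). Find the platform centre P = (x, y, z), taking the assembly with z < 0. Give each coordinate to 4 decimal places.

arm 1 at φ=0.0°: e+L cos θ1 = 0.1407;  S1 = (0.1407, 0.0000, -0.1088)
S2 = (0.2100·cos120.0°, 0.2100·sin120.0°, 0.0000) = (-0.1050, 0.1819, 0.0000)
arm 3 at φ=240.0°: e+L cos θ3 = 0.2095;  S3 = (-0.1048, -0.1815, -0.0105)
eliminate P² terms by subtracting sphere 1 from 2 and 3
[-0.4914 0.3637 0.2175]·P = 0.0125;  [-0.4910 -0.3629 0.1966]·P = 0.0124
Cramer: x(z) = -0.0253+0.4215z;  y(z) = 0.0001-0.0285z
quadratic in z: (1.1785)z²+(0.0776)z+(-0.1206)=0, √Δ=0.7580 → z ∈ {-0.3545, 0.2887}; z = -0.3545 (taking z<0)
x = -0.1747, y = 0.0102

(-0.1747, 0.0102, -0.3545)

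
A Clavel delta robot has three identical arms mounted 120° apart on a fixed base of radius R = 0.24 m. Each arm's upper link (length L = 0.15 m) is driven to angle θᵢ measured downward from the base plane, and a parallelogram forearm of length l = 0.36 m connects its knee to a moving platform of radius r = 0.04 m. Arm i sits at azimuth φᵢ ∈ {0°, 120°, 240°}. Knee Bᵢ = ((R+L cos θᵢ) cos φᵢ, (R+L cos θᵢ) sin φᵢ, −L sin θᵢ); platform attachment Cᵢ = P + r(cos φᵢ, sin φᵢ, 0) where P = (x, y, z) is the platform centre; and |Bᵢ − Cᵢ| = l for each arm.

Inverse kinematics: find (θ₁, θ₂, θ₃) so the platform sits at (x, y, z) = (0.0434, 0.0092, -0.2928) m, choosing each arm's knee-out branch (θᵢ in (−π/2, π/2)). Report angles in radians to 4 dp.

φ1=0.0° → target in arm frame (0.0434, 0.0092)
  A=0.1566, B=-0.2928, C=(l²−L²−A²−y'²−z²)/(2L)=-0.0108
  θ1 = atan2(B,A) + arccos(C/0.3320) = 0.5237
rotate P by −φ2: (-0.0137, -0.0422, -0.2928)
  e−x'=0.2137;  (l²−L²−(e−x')²−y'²−z²)/2L = -0.0870
  θ2 = atan2(B,A) + arccos(C/0.3625) = 0.8728
arm 3 (φ=240.0°): x'=-0.0297, y'=0.0330
  e−x'=0.2297;  (l²−L²−(e−x')²−y'²−z²)/2L = -0.1082
  √(A²+B²)=0.3721;  θ3 = -0.9057+1.8659 ≈ 0.9602

θ₁ = 0.5237, θ₂ = 0.8728, θ₃ = 0.9602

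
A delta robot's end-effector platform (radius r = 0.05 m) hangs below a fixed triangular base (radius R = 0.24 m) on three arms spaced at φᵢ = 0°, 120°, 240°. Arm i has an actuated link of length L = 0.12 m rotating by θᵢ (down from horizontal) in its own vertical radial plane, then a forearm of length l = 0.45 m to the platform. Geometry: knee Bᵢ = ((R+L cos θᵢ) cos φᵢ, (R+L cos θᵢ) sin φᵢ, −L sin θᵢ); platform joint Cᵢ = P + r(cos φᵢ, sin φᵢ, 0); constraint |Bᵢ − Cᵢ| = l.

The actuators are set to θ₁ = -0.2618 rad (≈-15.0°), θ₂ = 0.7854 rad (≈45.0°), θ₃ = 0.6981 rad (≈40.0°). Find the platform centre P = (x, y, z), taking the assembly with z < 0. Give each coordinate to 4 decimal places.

(0.1054, -0.0095, -0.3717)

arm 1 at φ=0.0°: (R−r)+L cos θ1 = 0.3059;  S1 = (0.3059, 0.0000, 0.0311)
S2 = (0.2749·cos120.0°, 0.2749·sin120.0°, -0.0849) = (-0.1374, 0.2380, -0.0849)
φ3=240.0°: virtual centre (-0.1410, -0.2442, -0.0771), radius l
eliminate P² terms by subtracting sphere 1 from 2 and 3
plane₁₂: -0.8867x+0.4761y+-0.2318z = -0.0118
det = 0.8585;  x = 0.0118+-0.2519z,  y = -0.0029+0.0179z
into |P−S₁|² = l²: 1.0638z² + 0.0859z + -0.1150 = 0;  Δ = 0.4967;  z = -0.3717 or 0.2909 → z<0 root = -0.3717
x = 0.1054, y = -0.0095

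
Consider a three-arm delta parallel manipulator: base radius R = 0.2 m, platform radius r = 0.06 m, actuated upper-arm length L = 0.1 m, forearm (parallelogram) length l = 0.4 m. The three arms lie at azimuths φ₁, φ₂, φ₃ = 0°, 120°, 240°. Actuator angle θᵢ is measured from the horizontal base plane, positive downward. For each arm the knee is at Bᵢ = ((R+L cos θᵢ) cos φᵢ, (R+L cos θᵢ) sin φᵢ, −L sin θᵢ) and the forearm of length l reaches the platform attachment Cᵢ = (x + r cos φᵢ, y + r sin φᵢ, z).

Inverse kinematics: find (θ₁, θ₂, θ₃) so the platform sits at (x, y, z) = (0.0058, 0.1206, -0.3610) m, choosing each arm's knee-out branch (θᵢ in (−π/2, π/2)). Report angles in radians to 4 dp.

θ₁ = 0.5239, θ₂ = -0.0870, θ₃ = 1.1348

φ1=0.0° → target in arm frame (0.0058, 0.1206)
  A cos θ + B sin θ = C:  0.1342·cos θ + -0.3610·sin θ = -0.0644
  √(A²+B²)=0.3851;  θ1 = -1.2149+1.7387 ≈ 0.5239
rotate P by −φ2: (0.1015, -0.0653, -0.3610)
  A=0.0385, B=-0.3610, C=(l²−L²−A²−y'²−z²)/(2L)=0.0697
  θ2 = atan2(B,A) + arccos(C/0.3630) = -0.0870
rotate P by −φ3: (-0.1073, -0.0553, -0.3610)
  A cos θ + B sin θ = C:  0.2473·cos θ + -0.3610·sin θ = -0.2228
  √(A²+B²)=0.4376;  θ3 = -0.9701+2.1049 ≈ 1.1348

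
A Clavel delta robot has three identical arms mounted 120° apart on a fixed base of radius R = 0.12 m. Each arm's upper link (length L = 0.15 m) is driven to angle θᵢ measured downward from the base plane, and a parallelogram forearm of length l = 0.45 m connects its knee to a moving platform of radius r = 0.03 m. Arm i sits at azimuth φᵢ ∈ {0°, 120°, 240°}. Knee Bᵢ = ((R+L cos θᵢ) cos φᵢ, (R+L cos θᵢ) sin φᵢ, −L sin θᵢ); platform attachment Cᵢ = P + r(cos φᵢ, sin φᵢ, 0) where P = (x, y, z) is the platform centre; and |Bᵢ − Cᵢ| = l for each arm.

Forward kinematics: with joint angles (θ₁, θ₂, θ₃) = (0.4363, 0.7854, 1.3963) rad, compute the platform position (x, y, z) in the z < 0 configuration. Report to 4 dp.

S1 = (0.2259·cos0.0°, 0.2259·sin0.0°, -0.0634) = (0.2259, 0.0000, -0.0634)
φ2=120.0°: virtual centre (-0.0980, 0.1698, -0.1061), radius l
arm 3 at φ=240.0°: (R−r)+L cos θ3 = 0.1160;  S3 = (-0.0580, -0.1005, -0.1477)
subtract pairs → two planes through P
plane₁₂: -0.6480x+0.3396y+-0.0854z = -0.0054
det = 0.3231;  x = 0.0241+-0.2304z,  y = 0.0302+-0.1882z
into |P−S₁|² = l²: 1.0885z² + 0.2084z + -0.1568 = 0;  Δ = 0.7263;  z = -0.4872 or 0.2958 → z<0 root = -0.4872
x = 0.1364, y = 0.1219

(0.1364, 0.1219, -0.4872)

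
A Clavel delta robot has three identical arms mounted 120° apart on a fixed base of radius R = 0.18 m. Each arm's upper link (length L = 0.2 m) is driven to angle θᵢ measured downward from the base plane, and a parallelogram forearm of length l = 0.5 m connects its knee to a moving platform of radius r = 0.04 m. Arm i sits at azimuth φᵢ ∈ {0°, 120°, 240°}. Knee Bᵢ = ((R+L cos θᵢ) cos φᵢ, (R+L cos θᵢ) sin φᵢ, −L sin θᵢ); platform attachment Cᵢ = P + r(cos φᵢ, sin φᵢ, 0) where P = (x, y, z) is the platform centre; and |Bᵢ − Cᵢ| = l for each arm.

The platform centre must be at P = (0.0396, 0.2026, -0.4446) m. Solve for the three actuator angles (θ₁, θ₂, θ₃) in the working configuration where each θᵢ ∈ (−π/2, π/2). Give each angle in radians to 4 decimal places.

θ₁ = 0.4365, θ₂ = 0.0002, θ₃ = 1.1347

rotate P by −φ1: (0.0396, 0.2026, -0.4446)
  A=0.1004, B=-0.4446, C=(l²−L²−A²−y'²−z²)/(2L)=-0.0970
  γ=atan2(-0.4446,0.1004)=-1.3487;  ψ=arccos(-0.2128)=1.7852;  θ1=γ+ψ≈0.4365
arm 2 (φ=120.0°): x'=0.1557, y'=-0.1356
  e−x'=-0.0157;  (l²−L²−(e−x')²−y'²−z²)/2L = -0.0158
  θ2 = atan2(B,A) + arccos(C/0.4449) = 0.0002
arm 3 (φ=240.0°): x'=-0.1953, y'=-0.0670
  A=0.3353, B=-0.4446, C=(l²−L²−A²−y'²−z²)/(2L)=-0.2614
  θ3 = atan2(B,A) + arccos(C/0.5568) = 1.1347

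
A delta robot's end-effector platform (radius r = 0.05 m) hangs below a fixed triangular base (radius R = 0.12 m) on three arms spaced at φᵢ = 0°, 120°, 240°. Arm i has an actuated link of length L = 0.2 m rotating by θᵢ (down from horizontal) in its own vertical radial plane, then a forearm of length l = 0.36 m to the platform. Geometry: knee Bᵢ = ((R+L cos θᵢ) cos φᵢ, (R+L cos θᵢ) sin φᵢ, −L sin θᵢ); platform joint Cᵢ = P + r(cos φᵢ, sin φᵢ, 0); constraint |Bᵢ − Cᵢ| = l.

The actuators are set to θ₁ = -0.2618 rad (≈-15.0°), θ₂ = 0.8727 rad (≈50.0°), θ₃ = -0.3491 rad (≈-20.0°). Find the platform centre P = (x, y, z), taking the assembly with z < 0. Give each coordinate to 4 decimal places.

(0.0706, -0.1386, -0.2190)

S1 = (0.2632·cos0.0°, 0.2632·sin0.0°, 0.0518) = (0.2632, 0.0000, 0.0518)
arm 2 at φ=120.0°: (R−r)+L cos θ2 = 0.1986;  S2 = (-0.0993, 0.1720, -0.1532)
φ3=240.0°: virtual centre (-0.1290, -0.2234, 0.0684), radius l
|S₂|²−|S₁|² = -0.0090;  |S₃|²−|S₁|² = -0.0007
linear system: -0.7249x+0.3439y = -0.0090−-0.4100z; -0.7843x+-0.4468y = -0.0007−0.0333z
Cramer: x(z) = 0.0072-0.2893z;  y(z) = -0.0111+0.5823z
quadratic in z: (1.4228)z²+(0.0317)z+(-0.0613)=0, √Δ=0.5914 → z ∈ {-0.2190, 0.1967}; z = -0.2190 (taking z<0)
x = 0.0706, y = -0.1386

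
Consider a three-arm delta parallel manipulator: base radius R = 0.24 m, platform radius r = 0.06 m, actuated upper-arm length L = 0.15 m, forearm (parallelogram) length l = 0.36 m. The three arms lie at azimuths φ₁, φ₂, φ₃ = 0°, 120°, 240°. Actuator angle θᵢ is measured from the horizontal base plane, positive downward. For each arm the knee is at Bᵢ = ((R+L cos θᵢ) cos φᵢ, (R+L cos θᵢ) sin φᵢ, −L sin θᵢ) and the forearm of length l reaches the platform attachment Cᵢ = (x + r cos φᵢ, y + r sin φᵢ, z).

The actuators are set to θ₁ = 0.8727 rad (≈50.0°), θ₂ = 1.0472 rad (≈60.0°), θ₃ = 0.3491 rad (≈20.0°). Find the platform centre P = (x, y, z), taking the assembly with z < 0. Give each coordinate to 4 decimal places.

φ1=0.0°: virtual centre (0.2764, 0.0000, -0.1149), radius l
arm 2 at φ=120.0°: e+L cos θ2 = 0.2550;  S2 = (-0.1275, 0.2208, -0.1299)
S3 = (0.3210·cos240.0°, 0.3210·sin240.0°, -0.0513) = (-0.1605, -0.2780, -0.0513)
subtract pairs → two planes through P
[-0.8078 0.4417 -0.0300]·P = -0.0077;  [-0.8738 -0.5559 0.1272]·P = 0.0160
det = 0.8350;  x = -0.0033+0.0473z,  y = -0.0236+0.1544z
into |P−S₁|² = l²: 1.0261z² + 0.1961z + -0.0376 = 0;  Δ = 0.1927;  z = -0.3094 or 0.1183 → z<0 root = -0.3094
x = -0.0180, y = -0.0714

(-0.0180, -0.0714, -0.3094)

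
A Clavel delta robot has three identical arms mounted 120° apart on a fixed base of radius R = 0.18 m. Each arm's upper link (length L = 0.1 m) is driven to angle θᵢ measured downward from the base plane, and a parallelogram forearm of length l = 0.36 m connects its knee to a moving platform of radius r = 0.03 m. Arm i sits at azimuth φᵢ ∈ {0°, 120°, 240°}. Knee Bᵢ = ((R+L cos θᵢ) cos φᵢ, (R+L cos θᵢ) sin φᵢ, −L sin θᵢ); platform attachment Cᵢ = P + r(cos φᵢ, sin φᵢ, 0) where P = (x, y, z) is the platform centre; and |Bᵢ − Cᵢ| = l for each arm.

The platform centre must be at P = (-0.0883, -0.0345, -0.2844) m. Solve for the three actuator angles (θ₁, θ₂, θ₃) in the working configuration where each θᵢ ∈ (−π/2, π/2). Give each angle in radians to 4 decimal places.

φ1=0.0° → target in arm frame (-0.0883, -0.0345)
  e−x'=0.2383;  (l²−L²−(e−x')²−y'²−z²)/2L = -0.0963
  θ1 = atan2(B,A) + arccos(C/0.3710) = 0.9600
arm 2 (φ=120.0°): x'=0.0143, y'=0.0937
  A=0.1357, B=-0.2844, C=(l²−L²−A²−y'²−z²)/(2L)=0.0576
  γ=atan2(-0.2844,0.1357)=-1.1255;  ψ=arccos(0.1826)=1.3871;  θ2=γ+ψ≈0.2616
arm 3 (φ=240.0°): x'=0.0740, y'=-0.0592
  e−x'=0.0760;  (l²−L²−(e−x')²−y'²−z²)/2L = 0.1472
  √(A²+B²)=0.2944;  θ3 = -1.3098+1.0472 ≈ -0.2626

θ₁ = 0.9600, θ₂ = 0.2616, θ₃ = -0.2626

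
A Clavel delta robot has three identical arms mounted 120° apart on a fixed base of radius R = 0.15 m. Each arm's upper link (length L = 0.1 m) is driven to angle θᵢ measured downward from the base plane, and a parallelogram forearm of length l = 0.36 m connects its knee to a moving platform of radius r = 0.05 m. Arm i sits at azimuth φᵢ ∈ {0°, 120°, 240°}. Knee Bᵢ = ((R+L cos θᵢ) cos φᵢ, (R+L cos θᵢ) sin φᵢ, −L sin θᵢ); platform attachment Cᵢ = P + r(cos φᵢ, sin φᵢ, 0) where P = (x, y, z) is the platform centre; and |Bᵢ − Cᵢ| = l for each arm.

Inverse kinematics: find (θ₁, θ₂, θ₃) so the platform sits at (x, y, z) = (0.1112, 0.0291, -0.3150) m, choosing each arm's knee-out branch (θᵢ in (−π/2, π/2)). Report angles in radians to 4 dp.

θ₁ = -0.3484, θ₂ = 0.5236, θ₃ = 0.7857

rotate P by −φ1: (0.1112, 0.0291, -0.3150)
  A cos θ + B sin θ = C:  -0.0112·cos θ + -0.3150·sin θ = 0.0970
  θ1 = atan2(B,A) + arccos(C/0.3152) = -0.3484
rotate P by −φ2: (-0.0304, -0.1109, -0.3150)
  e−x'=0.1304;  (l²−L²−(e−x')²−y'²−z²)/2L = -0.0446
  √(A²+B²)=0.3409;  θ2 = -1.1783+1.7019 ≈ 0.5236
rotate P by −φ3: (-0.0808, 0.0818, -0.3150)
  e−x'=0.1808;  (l²−L²−(e−x')²−y'²−z²)/2L = -0.0950
  γ=atan2(-0.3150,0.1808)=-1.0497;  ψ=arccos(-0.2615)=1.8354;  θ3=γ+ψ≈0.7857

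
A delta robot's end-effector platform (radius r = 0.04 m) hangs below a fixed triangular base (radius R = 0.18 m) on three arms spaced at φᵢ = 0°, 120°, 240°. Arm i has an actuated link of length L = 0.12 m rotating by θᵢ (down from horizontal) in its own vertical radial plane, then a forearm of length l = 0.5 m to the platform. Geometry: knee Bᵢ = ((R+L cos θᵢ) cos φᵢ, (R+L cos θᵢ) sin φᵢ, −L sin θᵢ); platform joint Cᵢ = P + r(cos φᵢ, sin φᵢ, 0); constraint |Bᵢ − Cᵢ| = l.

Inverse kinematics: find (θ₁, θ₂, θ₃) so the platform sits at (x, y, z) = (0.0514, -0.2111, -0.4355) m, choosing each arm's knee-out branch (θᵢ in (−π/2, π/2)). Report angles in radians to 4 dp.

arm 1 (φ=0.0°): x'=0.0514, y'=-0.2111
  A cos θ + B sin θ = C:  0.0886·cos θ + -0.4355·sin θ = -0.0270
  √(A²+B²)=0.4444;  θ1 = -1.3701+1.6315 ≈ 0.2614
arm 2 (φ=120.0°): x'=-0.2085, y'=0.0610
  A cos θ + B sin θ = C:  0.3485·cos θ + -0.4355·sin θ = -0.3302
  θ2 = atan2(B,A) + arccos(C/0.5578) = 1.3084
rotate P by −φ3: (0.1571, 0.1501, -0.4355)
  e−x'=-0.0171;  (l²−L²−(e−x')²−y'²−z²)/2L = 0.0964
  √(A²+B²)=0.4358;  θ3 = -1.6101+1.3479 ≈ -0.2622

θ₁ = 0.2614, θ₂ = 1.3084, θ₃ = -0.2622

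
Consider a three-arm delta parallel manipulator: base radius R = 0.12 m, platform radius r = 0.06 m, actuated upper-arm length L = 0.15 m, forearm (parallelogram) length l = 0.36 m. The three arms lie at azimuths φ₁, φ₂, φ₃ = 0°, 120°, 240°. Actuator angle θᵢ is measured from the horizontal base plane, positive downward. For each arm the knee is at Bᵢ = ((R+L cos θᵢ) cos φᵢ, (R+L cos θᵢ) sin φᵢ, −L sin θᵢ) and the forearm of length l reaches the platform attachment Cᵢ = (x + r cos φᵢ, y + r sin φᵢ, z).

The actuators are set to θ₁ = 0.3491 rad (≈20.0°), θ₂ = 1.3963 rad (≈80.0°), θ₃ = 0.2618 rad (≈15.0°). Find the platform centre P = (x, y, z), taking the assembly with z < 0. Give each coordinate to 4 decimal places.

(0.1006, -0.1970, -0.3354)

φ1=0.0°: virtual centre (0.2010, 0.0000, -0.0513), radius l
arm 2 at φ=120.0°: ρ2 = 0.0860;  centre 2 = (-0.0430, 0.0745, -0.1477)
φ3=240.0°: virtual centre (-0.1024, -0.1774, -0.0388), radius l
eliminate P² terms by subtracting sphere 1 from 2 and 3
plane₁₂: -0.4879x+0.1490y+-0.1928z = -0.0138
Cramer: x(z) = 0.0183-0.2455z;  y(z) = -0.0326+0.4901z
into |P−centre ₁|² = l²: 1.3005z² + 0.1603z + -0.0925 = 0;  Δ = 0.5071;  z = -0.3354 or 0.2121 → z<0 root = -0.3354
x = 0.1006, y = -0.1970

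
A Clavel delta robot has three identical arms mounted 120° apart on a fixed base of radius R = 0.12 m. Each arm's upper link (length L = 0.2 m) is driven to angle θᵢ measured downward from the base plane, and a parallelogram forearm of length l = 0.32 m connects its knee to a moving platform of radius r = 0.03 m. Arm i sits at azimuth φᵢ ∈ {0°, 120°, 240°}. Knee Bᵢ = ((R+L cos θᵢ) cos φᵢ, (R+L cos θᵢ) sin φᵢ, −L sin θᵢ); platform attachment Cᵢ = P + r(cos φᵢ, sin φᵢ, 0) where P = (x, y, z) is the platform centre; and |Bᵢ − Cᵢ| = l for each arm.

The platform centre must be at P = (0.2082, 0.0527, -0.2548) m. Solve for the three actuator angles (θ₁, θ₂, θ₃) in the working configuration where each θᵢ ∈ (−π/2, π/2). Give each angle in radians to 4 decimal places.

θ₁ = -0.2620, θ₂ = 1.1344, θ₃ = 1.3961

φ1=0.0° → target in arm frame (0.2082, 0.0527)
  e−x'=-0.1182;  (l²−L²−(e−x')²−y'²−z²)/2L = -0.0482
  θ1 = atan2(B,A) + arccos(C/0.2809) = -0.2620
rotate P by −φ2: (-0.0585, -0.2067, -0.2548)
  A cos θ + B sin θ = C:  0.1485·cos θ + -0.2548·sin θ = -0.1682
  θ2 = atan2(B,A) + arccos(C/0.2949) = 1.1344
φ3=240.0° → target in arm frame (-0.1497, 0.1540)
  A=0.2397, B=-0.2548, C=(l²−L²−A²−y'²−z²)/(2L)=-0.2093
  γ=atan2(-0.2548,0.2397)=-0.8158;  ψ=arccos(-0.5981)=2.2119;  θ3=γ+ψ≈1.3961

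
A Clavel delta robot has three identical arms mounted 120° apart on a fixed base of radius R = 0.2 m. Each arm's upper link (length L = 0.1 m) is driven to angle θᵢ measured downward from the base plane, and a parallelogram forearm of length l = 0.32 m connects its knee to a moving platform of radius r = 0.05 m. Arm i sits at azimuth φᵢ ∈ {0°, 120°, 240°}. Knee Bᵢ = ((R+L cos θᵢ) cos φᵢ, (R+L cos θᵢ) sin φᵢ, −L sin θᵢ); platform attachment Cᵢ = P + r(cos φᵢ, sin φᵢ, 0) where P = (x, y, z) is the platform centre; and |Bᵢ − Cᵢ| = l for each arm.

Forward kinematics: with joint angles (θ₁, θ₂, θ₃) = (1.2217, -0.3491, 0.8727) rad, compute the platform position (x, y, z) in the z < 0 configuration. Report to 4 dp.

(-0.0811, 0.0792, -0.2544)

centre 1 = (0.1842·cos0.0°, 0.1842·sin0.0°, -0.0940) = (0.1842, 0.0000, -0.0940)
centre 2 = (0.2440·cos120.0°, 0.2440·sin120.0°, 0.0342) = (-0.1220, 0.2113, 0.0342)
φ3=240.0°: virtual centre (-0.1071, -0.1856, -0.0766), radius l
|centre ₂|²−|centre ₁|² = 0.0179;  |centre ₃|²−|centre ₁|² = 0.0090
linear system: -0.6124x+0.4226y = 0.0179−0.2563z; -0.5827x+-0.3711y = 0.0090−0.0347z
det = 0.4735;  x = -0.0221+0.2319z,  y = 0.0104+-0.2706z
sphere 1 gives Az²+Bz+C=0 with A=1.1270, B=0.0866, C=-0.0509;  B²−4AC=0.2370;  roots -0.2544, 0.1775;  negative root z = -0.2544
x = -0.0811, y = 0.0792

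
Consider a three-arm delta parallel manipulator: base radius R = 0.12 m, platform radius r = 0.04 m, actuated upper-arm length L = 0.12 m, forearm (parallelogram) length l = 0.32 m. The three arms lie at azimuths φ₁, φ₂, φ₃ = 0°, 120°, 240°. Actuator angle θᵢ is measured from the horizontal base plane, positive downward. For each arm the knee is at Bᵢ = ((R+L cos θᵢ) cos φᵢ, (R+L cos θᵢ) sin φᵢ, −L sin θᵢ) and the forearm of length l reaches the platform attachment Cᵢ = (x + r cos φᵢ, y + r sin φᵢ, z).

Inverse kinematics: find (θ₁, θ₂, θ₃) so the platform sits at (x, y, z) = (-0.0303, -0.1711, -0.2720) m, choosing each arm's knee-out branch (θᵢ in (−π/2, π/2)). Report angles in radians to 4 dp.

arm 1 (φ=0.0°): x'=-0.0303, y'=-0.1711
  e−x'=0.1103;  (l²−L²−(e−x')²−y'²−z²)/2L = -0.1143
  γ=atan2(-0.2720,0.1103)=-1.1855;  ψ=arccos(-0.3893)=1.9707;  θ1=γ+ψ≈0.7852
arm 2 (φ=120.0°): x'=-0.1330, y'=0.1118
  e−x'=0.2130;  (l²−L²−(e−x')²−y'²−z²)/2L = -0.1828
  θ2 = atan2(B,A) + arccos(C/0.3455) = 1.2218
arm 3 (φ=240.0°): x'=0.1633, y'=0.0593
  A=-0.0833, B=-0.2720, C=(l²−L²−A²−y'²−z²)/(2L)=0.0148
  θ3 = atan2(B,A) + arccos(C/0.2845) = -0.3494

θ₁ = 0.7852, θ₂ = 1.2218, θ₃ = -0.3494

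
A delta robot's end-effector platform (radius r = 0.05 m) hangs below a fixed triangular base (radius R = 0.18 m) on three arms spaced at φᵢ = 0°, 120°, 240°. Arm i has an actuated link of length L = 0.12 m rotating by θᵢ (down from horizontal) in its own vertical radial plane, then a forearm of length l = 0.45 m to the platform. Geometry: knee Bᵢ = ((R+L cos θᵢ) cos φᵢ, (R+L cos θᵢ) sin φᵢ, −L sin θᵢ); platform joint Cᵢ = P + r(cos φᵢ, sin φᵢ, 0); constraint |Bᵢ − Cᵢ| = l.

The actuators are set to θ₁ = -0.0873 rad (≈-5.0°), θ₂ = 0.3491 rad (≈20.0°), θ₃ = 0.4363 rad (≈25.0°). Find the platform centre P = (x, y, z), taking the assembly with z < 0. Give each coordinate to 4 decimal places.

arm 1 at φ=0.0°: (R−r)+L cos θ1 = 0.2495;  O1 = (0.2495, 0.0000, 0.0105)
O2 = (0.2428·cos120.0°, 0.2428·sin120.0°, -0.0410) = (-0.1214, 0.2102, -0.0410)
arm 3 at φ=240.0°: (R−r)+L cos θ3 = 0.2388;  O3 = (-0.1194, -0.2068, -0.0507)
subtract pairs → two planes through P
[-0.7418 0.4205 -0.1030]·P = -0.0018;  [-0.7378 -0.4135 -0.1223]·P = -0.0028
Cramer: x(z) = 0.0031-0.1524z;  y(z) = 0.0013-0.0239z
sphere 1 gives Az²+Bz+C=0 with A=1.0238, B=0.0541, C=-0.1417;  B²−4AC=0.5830;  roots -0.3993, 0.3465;  negative root z = -0.3993
x = 0.0640, y = 0.0108

(0.0640, 0.0108, -0.3993)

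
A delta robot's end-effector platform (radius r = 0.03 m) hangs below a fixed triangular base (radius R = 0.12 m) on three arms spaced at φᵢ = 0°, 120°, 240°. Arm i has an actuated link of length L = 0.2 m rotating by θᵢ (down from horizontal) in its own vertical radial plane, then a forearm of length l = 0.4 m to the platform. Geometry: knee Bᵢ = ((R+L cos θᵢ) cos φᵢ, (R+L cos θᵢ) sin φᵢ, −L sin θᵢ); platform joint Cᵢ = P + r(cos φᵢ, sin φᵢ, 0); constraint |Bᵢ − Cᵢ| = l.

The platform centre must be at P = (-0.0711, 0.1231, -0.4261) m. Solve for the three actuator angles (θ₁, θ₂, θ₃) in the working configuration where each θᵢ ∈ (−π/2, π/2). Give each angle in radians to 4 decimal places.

θ₁ = 0.9600, θ₂ = 0.2619, θ₃ = 0.9599

arm 1 (φ=0.0°): x'=-0.0711, y'=0.1231
  A cos θ + B sin θ = C:  0.1611·cos θ + -0.4261·sin θ = -0.2567
  γ=atan2(-0.4261,0.1611)=-1.2093;  ψ=arccos(-0.5634)=2.1693;  θ1=γ+ψ≈0.9600
arm 2 (φ=120.0°): x'=0.1422, y'=0.0000
  e−x'=-0.0522;  (l²−L²−(e−x')²−y'²−z²)/2L = -0.1607
  θ2 = atan2(B,A) + arccos(C/0.4293) = 0.2619
arm 3 (φ=240.0°): x'=-0.0711, y'=-0.1231
  A cos θ + B sin θ = C:  0.1611·cos θ + -0.4261·sin θ = -0.2567
  θ3 = atan2(B,A) + arccos(C/0.4555) = 0.9599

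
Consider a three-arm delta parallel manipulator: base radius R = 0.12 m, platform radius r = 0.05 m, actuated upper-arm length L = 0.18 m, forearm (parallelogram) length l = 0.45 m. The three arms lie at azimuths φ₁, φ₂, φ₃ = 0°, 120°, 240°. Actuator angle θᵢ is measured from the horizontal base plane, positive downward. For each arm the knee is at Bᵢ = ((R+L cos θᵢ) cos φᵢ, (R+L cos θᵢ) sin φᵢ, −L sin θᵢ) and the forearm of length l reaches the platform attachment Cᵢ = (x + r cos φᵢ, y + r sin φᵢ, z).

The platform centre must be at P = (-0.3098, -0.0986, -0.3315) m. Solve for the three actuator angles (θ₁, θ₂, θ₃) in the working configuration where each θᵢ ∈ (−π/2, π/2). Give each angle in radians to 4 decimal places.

φ1=0.0° → target in arm frame (-0.3098, -0.0986)
  e−x'=0.3798;  (l²−L²−(e−x')²−y'²−z²)/2L = -0.2605
  γ=atan2(-0.3315,0.3798)=-0.7176;  ψ=arccos(-0.5166)=2.1137;  θ1=γ+ψ≈1.3961
rotate P by −φ2: (0.0695, 0.3176, -0.3315)
  A=0.0005, B=-0.3315, C=(l²−L²−A²−y'²−z²)/(2L)=-0.1129
  θ2 = atan2(B,A) + arccos(C/0.3315) = 0.3491
rotate P by −φ3: (0.2403, -0.2190, -0.3315)
  A=-0.1703, B=-0.3315, C=(l²−L²−A²−y'²−z²)/(2L)=-0.0465
  θ3 = atan2(B,A) + arccos(C/0.3727) = -0.3494

θ₁ = 1.3961, θ₂ = 0.3491, θ₃ = -0.3494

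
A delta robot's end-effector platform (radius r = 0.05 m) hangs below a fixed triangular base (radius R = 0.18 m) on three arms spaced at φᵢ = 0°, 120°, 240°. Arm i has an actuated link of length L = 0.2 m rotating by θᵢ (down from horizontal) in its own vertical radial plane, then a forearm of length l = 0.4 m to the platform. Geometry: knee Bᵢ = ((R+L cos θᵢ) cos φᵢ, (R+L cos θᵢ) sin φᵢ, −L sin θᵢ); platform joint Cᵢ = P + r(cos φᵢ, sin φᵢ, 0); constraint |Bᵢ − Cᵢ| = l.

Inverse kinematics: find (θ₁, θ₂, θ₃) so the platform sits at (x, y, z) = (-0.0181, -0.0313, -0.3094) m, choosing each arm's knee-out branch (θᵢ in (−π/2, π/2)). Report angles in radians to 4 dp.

θ₁ = 0.4365, θ₂ = 0.4363, θ₃ = 0.1746

arm 1 (φ=0.0°): x'=-0.0181, y'=-0.0313
  A cos θ + B sin θ = C:  0.1481·cos θ + -0.3094·sin θ = 0.0034
  γ=atan2(-0.3094,0.1481)=-1.1244;  ψ=arccos(0.0099)=1.5609;  θ1=γ+ψ≈0.4365
φ2=120.0° → target in arm frame (-0.0181, 0.0313)
  e−x'=0.1481;  (l²−L²−(e−x')²−y'²−z²)/2L = 0.0034
  γ=atan2(-0.3094,0.1481)=-1.1245;  ψ=arccos(0.0100)=1.5608;  θ2=γ+ψ≈0.4363
φ3=240.0° → target in arm frame (0.0362, 0.0000)
  A=0.0938, B=-0.3094, C=(l²−L²−A²−y'²−z²)/(2L)=0.0387
  γ=atan2(-0.3094,0.0938)=-1.2763;  ψ=arccos(0.1196)=1.4509;  θ3=γ+ψ≈0.1746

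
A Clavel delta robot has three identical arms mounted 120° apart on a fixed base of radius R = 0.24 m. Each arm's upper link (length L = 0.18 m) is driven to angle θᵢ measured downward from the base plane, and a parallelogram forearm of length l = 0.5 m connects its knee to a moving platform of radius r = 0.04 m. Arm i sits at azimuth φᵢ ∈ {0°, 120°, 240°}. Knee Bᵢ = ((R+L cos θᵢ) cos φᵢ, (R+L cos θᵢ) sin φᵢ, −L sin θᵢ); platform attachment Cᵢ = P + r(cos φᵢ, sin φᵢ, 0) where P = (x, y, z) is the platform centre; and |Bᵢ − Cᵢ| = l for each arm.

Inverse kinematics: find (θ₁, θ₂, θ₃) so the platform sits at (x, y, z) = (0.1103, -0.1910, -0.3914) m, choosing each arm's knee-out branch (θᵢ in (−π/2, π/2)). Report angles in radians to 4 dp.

rotate P by −φ1: (0.1103, -0.1910, -0.3914)
  A cos θ + B sin θ = C:  0.0897·cos θ + -0.3914·sin θ = 0.0552
  γ=atan2(-0.3914,0.0897)=-1.3455;  ψ=arccos(0.1375)=1.4328;  θ1=γ+ψ≈0.0873
arm 2 (φ=120.0°): x'=-0.2206, y'=0.0000
  A=0.4206, B=-0.3914, C=(l²−L²−A²−y'²−z²)/(2L)=-0.3124
  γ=atan2(-0.3914,0.4206)=-0.7495;  ψ=arccos(-0.5438)=2.1457;  θ2=γ+ψ≈1.3962
rotate P by −φ3: (0.1103, 0.1910, -0.3914)
  e−x'=0.0897;  (l²−L²−(e−x')²−y'²−z²)/2L = 0.0552
  √(A²+B²)=0.4016;  θ3 = -1.3454+1.4330 ≈ 0.0875

θ₁ = 0.0873, θ₂ = 1.3962, θ₃ = 0.0875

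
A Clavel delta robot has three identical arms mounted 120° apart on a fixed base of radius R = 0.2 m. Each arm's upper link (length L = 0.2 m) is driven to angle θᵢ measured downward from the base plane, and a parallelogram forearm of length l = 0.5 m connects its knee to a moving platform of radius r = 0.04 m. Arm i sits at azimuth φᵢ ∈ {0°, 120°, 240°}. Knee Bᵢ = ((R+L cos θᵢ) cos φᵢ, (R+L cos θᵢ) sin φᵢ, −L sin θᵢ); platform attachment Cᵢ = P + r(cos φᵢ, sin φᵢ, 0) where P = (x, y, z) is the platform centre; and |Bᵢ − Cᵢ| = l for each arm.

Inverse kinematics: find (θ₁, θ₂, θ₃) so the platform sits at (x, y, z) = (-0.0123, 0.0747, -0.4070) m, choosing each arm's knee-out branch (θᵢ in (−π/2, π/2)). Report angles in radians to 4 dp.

arm 1 (φ=0.0°): x'=-0.0123, y'=0.0747
  A=0.1723, B=-0.4070, C=(l²−L²−A²−y'²−z²)/(2L)=0.0227
  θ1 = atan2(B,A) + arccos(C/0.4420) = 0.3491
rotate P by −φ2: (0.0708, -0.0267, -0.4070)
  A=0.0892, B=-0.4070, C=(l²−L²−A²−y'²−z²)/(2L)=0.0892
  √(A²+B²)=0.4167;  θ2 = -1.3551+1.3550 ≈ -0.0002
φ3=240.0° → target in arm frame (-0.0585, -0.0480)
  A=0.2185, B=-0.4070, C=(l²−L²−A²−y'²−z²)/(2L)=-0.0143
  θ3 = atan2(B,A) + arccos(C/0.4620) = 0.5237

θ₁ = 0.3491, θ₂ = -0.0002, θ₃ = 0.5237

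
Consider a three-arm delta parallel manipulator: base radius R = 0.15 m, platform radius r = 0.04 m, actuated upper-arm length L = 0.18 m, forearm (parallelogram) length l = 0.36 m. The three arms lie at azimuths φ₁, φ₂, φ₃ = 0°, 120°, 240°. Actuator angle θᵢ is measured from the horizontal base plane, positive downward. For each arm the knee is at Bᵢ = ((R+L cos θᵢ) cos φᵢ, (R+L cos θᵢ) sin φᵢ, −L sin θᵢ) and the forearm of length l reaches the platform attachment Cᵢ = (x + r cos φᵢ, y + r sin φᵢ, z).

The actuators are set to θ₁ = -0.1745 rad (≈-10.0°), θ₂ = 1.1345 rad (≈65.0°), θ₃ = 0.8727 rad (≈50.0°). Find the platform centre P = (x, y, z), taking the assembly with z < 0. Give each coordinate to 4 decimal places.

(0.1671, -0.0431, -0.3053)

φ1=0.0°: virtual centre (0.2873, 0.0000, 0.0313), radius l
S2 = (0.1861·cos120.0°, 0.1861·sin120.0°, -0.1631) = (-0.0930, 0.1611, -0.1631)
S3 = (0.2257·cos240.0°, 0.2257·sin240.0°, -0.1379) = (-0.1128, -0.1955, -0.1379)
subtract pairs → two planes through P
[-0.7606 0.3223 -0.3888]·P = -0.0223;  [-0.8002 -0.3909 -0.3383]·P = -0.0135
Cramer: x(z) = 0.0235-0.4701z;  y(z) = -0.0135+0.0969z
sphere 1 gives Az²+Bz+C=0 with A=1.2304, B=0.1828, C=-0.0589;  B²−4AC=0.3232;  roots -0.3053, 0.1567;  negative root z = -0.3053
x = 0.1671, y = -0.0431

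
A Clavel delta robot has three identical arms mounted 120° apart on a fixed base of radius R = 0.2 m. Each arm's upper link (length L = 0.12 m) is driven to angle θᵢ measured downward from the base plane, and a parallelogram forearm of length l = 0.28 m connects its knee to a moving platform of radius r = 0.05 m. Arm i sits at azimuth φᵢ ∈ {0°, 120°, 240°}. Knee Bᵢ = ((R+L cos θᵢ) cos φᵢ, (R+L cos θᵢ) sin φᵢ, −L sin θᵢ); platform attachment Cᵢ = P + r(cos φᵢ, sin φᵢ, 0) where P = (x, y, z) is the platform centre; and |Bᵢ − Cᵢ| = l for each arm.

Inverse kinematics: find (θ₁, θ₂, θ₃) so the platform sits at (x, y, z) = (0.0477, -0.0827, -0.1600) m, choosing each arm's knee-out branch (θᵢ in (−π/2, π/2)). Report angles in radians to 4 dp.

φ1=0.0° → target in arm frame (0.0477, -0.0827)
  e−x'=0.1023;  (l²−L²−(e−x')²−y'²−z²)/2L = 0.0879
  √(A²+B²)=0.1899;  θ1 = -1.0019+1.0896 ≈ 0.0877
rotate P by −φ2: (-0.0955, 0.0000, -0.1600)
  A cos θ + B sin θ = C:  0.2455·cos θ + -0.1600·sin θ = -0.0911
  θ2 = atan2(B,A) + arccos(C/0.2930) = 1.3092
rotate P by −φ3: (0.0478, 0.0827, -0.1600)
  e−x'=0.1022;  (l²−L²−(e−x')²−y'²−z²)/2L = 0.0880
  √(A²+B²)=0.1899;  θ3 = -1.0022+1.0890 ≈ 0.0867

θ₁ = 0.0877, θ₂ = 1.3092, θ₃ = 0.0867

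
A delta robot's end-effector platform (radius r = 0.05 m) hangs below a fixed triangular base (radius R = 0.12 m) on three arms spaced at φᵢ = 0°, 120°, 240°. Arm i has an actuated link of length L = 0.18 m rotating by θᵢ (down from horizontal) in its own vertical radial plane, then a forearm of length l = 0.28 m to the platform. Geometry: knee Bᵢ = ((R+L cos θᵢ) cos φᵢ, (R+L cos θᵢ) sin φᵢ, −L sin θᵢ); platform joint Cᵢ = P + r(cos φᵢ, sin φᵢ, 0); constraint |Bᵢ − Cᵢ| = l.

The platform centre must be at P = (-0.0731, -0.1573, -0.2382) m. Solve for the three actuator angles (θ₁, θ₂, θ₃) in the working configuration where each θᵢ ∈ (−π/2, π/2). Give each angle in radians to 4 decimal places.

φ1=0.0° → target in arm frame (-0.0731, -0.1573)
  e−x'=0.1431;  (l²−L²−(e−x')²−y'²−z²)/2L = -0.1554
  θ1 = atan2(B,A) + arccos(C/0.2779) = 1.1346
φ2=120.0° → target in arm frame (-0.0997, 0.1420)
  e−x'=0.1697;  (l²−L²−(e−x')²−y'²−z²)/2L = -0.1658
  θ2 = atan2(B,A) + arccos(C/0.2925) = 1.2216
arm 3 (φ=240.0°): x'=0.1728, y'=0.0153
  e−x'=-0.1028;  (l²−L²−(e−x')²−y'²−z²)/2L = -0.0598
  √(A²+B²)=0.2594;  θ3 = -1.9781+1.8035 ≈ -0.1746

θ₁ = 1.1346, θ₂ = 1.2216, θ₃ = -0.1746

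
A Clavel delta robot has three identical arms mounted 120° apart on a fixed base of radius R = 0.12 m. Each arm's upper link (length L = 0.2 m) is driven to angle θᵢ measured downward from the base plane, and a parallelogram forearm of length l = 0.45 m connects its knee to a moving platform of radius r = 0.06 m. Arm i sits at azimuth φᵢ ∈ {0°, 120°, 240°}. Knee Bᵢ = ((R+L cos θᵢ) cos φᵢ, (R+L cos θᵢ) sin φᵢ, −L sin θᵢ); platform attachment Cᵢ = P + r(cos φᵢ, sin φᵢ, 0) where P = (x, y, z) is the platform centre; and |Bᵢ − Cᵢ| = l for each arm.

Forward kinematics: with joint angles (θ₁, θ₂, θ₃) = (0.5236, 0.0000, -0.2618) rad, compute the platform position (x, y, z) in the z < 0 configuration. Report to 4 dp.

φ1=0.0°: virtual centre (0.2332, 0.0000, -0.1000), radius l
O2 = (0.2600·cos120.0°, 0.2600·sin120.0°, 0.0000) = (-0.1300, 0.2252, 0.0000)
φ3=240.0°: virtual centre (-0.1266, -0.2193, 0.0518), radius l
subtract pairs → two planes through P
plane₁₂: -0.7264x+0.4503y+0.2000z = 0.0032
det = 0.6426;  x = -0.0039+0.3492z,  y = 0.0009+0.1191z
into |P−O₁|² = l²: 1.1361z² + 0.0346z + -0.1363 = 0;  Δ = 0.6206;  z = -0.3619 or 0.3314 → z<0 root = -0.3619
x = -0.1303, y = -0.0422

(-0.1303, -0.0422, -0.3619)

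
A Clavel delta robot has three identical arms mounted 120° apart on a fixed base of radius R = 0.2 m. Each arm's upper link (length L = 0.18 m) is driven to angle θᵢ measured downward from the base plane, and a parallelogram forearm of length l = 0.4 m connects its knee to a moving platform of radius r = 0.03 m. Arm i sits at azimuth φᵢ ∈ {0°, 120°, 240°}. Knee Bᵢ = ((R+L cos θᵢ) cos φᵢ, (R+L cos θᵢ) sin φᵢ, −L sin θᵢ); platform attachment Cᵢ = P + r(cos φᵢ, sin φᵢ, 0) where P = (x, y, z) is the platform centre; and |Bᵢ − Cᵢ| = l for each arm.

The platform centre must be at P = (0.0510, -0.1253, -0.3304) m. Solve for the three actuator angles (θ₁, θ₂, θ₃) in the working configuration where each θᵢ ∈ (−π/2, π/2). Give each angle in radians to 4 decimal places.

rotate P by −φ1: (0.0510, -0.1253, -0.3304)
  A=0.1190, B=-0.3304, C=(l²−L²−A²−y'²−z²)/(2L)=-0.0317
  √(A²+B²)=0.3512;  θ1 = -1.2251+1.6613 ≈ 0.4362
arm 2 (φ=120.0°): x'=-0.1340, y'=0.0185
  A cos θ + B sin θ = C:  0.3040·cos θ + -0.3304·sin θ = -0.2065
  √(A²+B²)=0.4490;  θ2 = -0.8270+2.0486 ≈ 1.2217
arm 3 (φ=240.0°): x'=0.0830, y'=0.1068
  A=0.0870, B=-0.3304, C=(l²−L²−A²−y'²−z²)/(2L)=-0.0015
  γ=atan2(-0.3304,0.0870)=-1.3134;  ψ=arccos(-0.0044)=1.5752;  θ3=γ+ψ≈0.2618

θ₁ = 0.4362, θ₂ = 1.2217, θ₃ = 0.2618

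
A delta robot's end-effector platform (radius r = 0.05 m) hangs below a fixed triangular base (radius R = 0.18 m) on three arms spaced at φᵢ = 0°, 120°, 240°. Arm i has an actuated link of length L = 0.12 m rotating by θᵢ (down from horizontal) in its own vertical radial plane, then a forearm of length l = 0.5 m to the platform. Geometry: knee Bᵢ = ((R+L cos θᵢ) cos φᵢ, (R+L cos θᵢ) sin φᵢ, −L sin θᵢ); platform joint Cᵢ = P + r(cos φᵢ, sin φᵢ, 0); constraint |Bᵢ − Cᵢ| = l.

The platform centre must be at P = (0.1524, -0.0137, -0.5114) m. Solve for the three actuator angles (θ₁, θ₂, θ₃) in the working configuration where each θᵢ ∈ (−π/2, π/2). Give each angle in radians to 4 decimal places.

rotate P by −φ1: (0.1524, -0.0137, -0.5114)
  A=-0.0224, B=-0.5114, C=(l²−L²−A²−y'²−z²)/(2L)=-0.1109
  θ1 = atan2(B,A) + arccos(C/0.5119) = 0.1746
φ2=120.0° → target in arm frame (-0.0881, -0.1251)
  e−x'=0.2181;  (l²−L²−(e−x')²−y'²−z²)/2L = -0.3714
  θ2 = atan2(B,A) + arccos(C/0.5560) = 1.1347
rotate P by −φ3: (-0.0643, 0.1388, -0.5114)
  A cos θ + B sin θ = C:  0.1943·cos θ + -0.5114·sin θ = -0.3457
  γ=atan2(-0.5114,0.1943)=-1.2076;  ψ=arccos(-0.6319)=2.2548;  θ3=γ+ψ≈1.0472

θ₁ = 0.1746, θ₂ = 1.1347, θ₃ = 1.0472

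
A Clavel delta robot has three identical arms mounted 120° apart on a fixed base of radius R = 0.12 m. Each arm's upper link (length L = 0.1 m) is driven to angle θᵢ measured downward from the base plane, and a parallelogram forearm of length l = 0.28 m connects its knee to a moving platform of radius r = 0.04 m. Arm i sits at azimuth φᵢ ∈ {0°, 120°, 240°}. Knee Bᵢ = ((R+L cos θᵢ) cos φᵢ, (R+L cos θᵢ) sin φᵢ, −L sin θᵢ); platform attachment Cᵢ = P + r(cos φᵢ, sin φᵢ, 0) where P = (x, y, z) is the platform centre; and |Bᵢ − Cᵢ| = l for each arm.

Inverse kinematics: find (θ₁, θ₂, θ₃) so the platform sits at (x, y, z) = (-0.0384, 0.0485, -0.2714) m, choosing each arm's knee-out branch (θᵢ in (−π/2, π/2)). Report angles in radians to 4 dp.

θ₁ = 0.7852, θ₂ = 0.1740, θ₃ = 0.6980

φ1=0.0° → target in arm frame (-0.0384, 0.0485)
  A=0.1184, B=-0.2714, C=(l²−L²−A²−y'²−z²)/(2L)=-0.1081
  θ1 = atan2(B,A) + arccos(C/0.2961) = 0.7852
rotate P by −φ2: (0.0612, 0.0090, -0.2714)
  e−x'=0.0188;  (l²−L²−(e−x')²−y'²−z²)/2L = -0.0285
  θ2 = atan2(B,A) + arccos(C/0.2721) = 0.1740
rotate P by −φ3: (-0.0228, -0.0575, -0.2714)
  e−x'=0.1028;  (l²−L²−(e−x')²−y'²−z²)/2L = -0.0957
  θ3 = atan2(B,A) + arccos(C/0.2902) = 0.6980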